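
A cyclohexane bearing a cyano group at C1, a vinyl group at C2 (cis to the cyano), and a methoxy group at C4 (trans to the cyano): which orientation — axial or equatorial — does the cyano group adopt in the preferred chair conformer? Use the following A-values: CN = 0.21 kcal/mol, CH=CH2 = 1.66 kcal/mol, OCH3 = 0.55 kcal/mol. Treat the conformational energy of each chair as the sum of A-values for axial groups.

Chair I (cyano axial, vinyl equatorial, methoxy axial): E = 0.76 kcal/mol.
Chair II (cyano equatorial, vinyl axial, methoxy equatorial): E = 1.66 kcal/mol.
Chair I is the more stable (lower-energy) conformer, and in that chair the cyano group is axial.

axial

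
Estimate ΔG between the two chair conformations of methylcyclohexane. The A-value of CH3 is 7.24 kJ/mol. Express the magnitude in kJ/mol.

7.24 kJ/mol

A monosubstituted cyclohexane has one chair with the methyl group axial (E = A = 7.24 kJ/mol) and one with it equatorial (E = 0).
ΔE = 7.24 − 0 = 7.24 kJ/mol.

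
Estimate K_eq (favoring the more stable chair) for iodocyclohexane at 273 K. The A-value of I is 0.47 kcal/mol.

One chair has the iodo group axial (E = 0.47 kcal/mol) and the other has it equatorial (E = 0).
ΔG = 0.47 kcal/mol between the two chairs.
K = exp(ΔG/RT) with R = 1.987×10⁻³ kcal mol⁻¹ K⁻¹ and T = 273 K gives K ≈ 2.38.

K ≈ 2.38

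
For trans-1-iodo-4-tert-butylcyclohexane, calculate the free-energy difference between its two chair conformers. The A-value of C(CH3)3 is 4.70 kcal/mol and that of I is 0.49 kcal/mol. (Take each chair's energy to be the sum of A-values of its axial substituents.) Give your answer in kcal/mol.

5.19 kcal/mol

C1 and C4 have opposite parity, so for the trans isomer the two substituents are e,e in one chair and a,a in the other.
Chair I (tert-butyl axial, iodo axial): E = 5.19 kcal/mol.
Chair II (tert-butyl equatorial, iodo equatorial): E = 0.00 kcal/mol.
ΔE = 5.19 − 0.00 = 5.19 kcal/mol; chair II is more stable.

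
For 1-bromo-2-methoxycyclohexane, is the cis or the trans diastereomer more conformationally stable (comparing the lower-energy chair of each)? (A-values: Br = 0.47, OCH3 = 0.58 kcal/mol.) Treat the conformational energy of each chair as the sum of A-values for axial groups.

At 1,2 positions (parity opposite): cis → (a,e or e,a); trans → (e,e or a,a).
Best chair for cis: E = 0.47 kcal/mol; best chair for trans: E = 0.00 kcal/mol.
The trans isomer is lower by 0.47 kcal/mol.

trans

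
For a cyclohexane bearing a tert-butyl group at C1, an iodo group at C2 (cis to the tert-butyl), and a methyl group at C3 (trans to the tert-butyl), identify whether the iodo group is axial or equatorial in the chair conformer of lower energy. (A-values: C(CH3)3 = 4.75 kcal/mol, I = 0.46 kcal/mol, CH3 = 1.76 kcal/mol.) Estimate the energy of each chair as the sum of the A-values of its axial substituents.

axial

Chair I (tert-butyl axial, iodo equatorial, methyl equatorial): E = 4.75 kcal/mol.
Chair II (tert-butyl equatorial, iodo axial, methyl axial): E = 2.22 kcal/mol.
Chair II is the more stable (lower-energy) conformer, and in that chair the iodo group is axial.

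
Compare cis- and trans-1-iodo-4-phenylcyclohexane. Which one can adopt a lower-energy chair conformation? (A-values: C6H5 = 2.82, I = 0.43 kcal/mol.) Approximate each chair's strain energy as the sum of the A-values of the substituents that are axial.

At 1,4 positions (parity opposite): cis → (a,e or e,a); trans → (e,e or a,a).
Best chair for cis: E = 0.43 kcal/mol; best chair for trans: E = 0.00 kcal/mol.
The trans isomer is lower by 0.43 kcal/mol.

trans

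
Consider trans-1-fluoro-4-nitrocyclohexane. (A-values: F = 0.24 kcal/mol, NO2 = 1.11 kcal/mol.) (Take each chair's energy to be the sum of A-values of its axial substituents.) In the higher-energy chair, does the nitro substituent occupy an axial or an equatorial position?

C1 and C4 have opposite parity, so for the trans isomer the two substituents are e,e in one chair and a,a in the other.
Chair I (fluoro axial, nitro axial): E = 1.35 kcal/mol.
Chair II (fluoro equatorial, nitro equatorial): E = 0.00 kcal/mol.
Chair I is the less stable (higher-energy) conformer, and in that chair the nitro group is axial.

axial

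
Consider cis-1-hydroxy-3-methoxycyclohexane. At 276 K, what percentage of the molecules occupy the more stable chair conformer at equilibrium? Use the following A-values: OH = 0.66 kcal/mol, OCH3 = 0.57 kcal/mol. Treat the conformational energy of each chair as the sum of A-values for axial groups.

C1 and C3 have the same parity, so for the cis isomer the two substituents are e,e in one chair and a,a in the other.
Chair I (hydroxyl axial, methoxy axial): E = 1.23 kcal/mol; chair II (hydroxyl equatorial, methoxy equatorial): E = 0.00 kcal/mol.
ΔG = 1.23 kcal/mol between the two chairs.
K = exp(ΔG/RT) with R = 1.987×10⁻³ kcal mol⁻¹ K⁻¹ and T = 276 K gives K ≈ 9.42.
Fraction in the lower-energy chair = K/(K+1) = 90.4%.

90.4%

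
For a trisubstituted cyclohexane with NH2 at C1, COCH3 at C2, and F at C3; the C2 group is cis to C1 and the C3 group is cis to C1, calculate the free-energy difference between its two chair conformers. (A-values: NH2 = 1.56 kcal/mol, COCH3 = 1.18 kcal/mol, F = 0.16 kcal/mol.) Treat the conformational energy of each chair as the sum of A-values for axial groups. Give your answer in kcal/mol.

Chair I (amino axial, acetyl equatorial, fluoro axial): E = 1.72 kcal/mol.
Chair II (amino equatorial, acetyl axial, fluoro equatorial): E = 1.18 kcal/mol.
ΔE = 1.72 − 1.18 = 0.54 kcal/mol; chair II is more stable.

0.54 kcal/mol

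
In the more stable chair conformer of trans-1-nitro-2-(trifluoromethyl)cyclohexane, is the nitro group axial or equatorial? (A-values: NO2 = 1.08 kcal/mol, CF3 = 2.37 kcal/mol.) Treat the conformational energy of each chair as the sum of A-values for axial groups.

C1 and C2 have opposite parity, so for the trans isomer the two substituents are e,e in one chair and a,a in the other.
Chair I (nitro axial, trifluoromethyl axial): E = 3.45 kcal/mol.
Chair II (nitro equatorial, trifluoromethyl equatorial): E = 0.00 kcal/mol.
Chair II is the more stable (lower-energy) conformer, and in that chair the nitro group is equatorial.

equatorial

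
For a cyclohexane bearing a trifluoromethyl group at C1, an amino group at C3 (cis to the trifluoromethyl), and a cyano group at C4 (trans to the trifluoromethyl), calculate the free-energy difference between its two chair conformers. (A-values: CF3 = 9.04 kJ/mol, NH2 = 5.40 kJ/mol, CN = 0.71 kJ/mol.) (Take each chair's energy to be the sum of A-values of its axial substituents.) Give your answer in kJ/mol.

15.15 kJ/mol

Chair I (trifluoromethyl axial, amino axial, cyano axial): E = 15.15 kJ/mol.
Chair II (trifluoromethyl equatorial, amino equatorial, cyano equatorial): E = 0.00 kJ/mol.
ΔE = 15.15 − 0.00 = 15.15 kJ/mol; chair II is more stable.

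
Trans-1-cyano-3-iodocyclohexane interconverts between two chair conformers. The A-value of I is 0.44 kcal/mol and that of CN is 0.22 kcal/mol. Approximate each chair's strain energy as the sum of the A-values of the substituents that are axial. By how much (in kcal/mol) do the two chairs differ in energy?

0.22 kcal/mol

C1 and C3 have the same parity, so for the trans isomer the two substituents are one axial and one equatorial in each chair.
Chair I (iodo axial, cyano equatorial): E = 0.44 kcal/mol.
Chair II (iodo equatorial, cyano axial): E = 0.22 kcal/mol.
ΔE = 0.44 − 0.22 = 0.22 kcal/mol; chair II is more stable.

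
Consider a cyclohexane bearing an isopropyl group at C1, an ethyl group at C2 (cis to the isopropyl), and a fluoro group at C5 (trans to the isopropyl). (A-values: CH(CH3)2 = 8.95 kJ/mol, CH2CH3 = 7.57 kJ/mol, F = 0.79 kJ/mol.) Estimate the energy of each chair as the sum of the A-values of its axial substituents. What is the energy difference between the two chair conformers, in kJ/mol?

Chair I (isopropyl axial, ethyl equatorial, fluoro equatorial): E = 8.95 kJ/mol.
Chair II (isopropyl equatorial, ethyl axial, fluoro axial): E = 8.36 kJ/mol.
ΔE = 8.95 − 8.36 = 0.59 kJ/mol; chair II is more stable.

0.59 kJ/mol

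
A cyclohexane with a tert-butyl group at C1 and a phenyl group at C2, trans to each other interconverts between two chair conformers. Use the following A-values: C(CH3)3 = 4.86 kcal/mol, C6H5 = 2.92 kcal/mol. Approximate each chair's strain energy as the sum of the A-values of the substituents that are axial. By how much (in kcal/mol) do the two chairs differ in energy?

7.78 kcal/mol

C1 and C2 have opposite parity, so for the trans isomer the two substituents are e,e in one chair and a,a in the other.
Chair I (tert-butyl axial, phenyl axial): E = 7.78 kcal/mol.
Chair II (tert-butyl equatorial, phenyl equatorial): E = 0.00 kcal/mol.
ΔE = 7.78 − 0.00 = 7.78 kcal/mol; chair II is more stable.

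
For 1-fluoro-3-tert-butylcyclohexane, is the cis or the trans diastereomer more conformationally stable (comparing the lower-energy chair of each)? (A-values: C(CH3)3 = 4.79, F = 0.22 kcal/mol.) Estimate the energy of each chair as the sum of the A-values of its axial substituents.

cis

At 1,3 positions (parity same): cis → (e,e or a,a); trans → (a,e or e,a).
Best chair for cis: E = 0.00 kcal/mol; best chair for trans: E = 0.22 kcal/mol.
The cis isomer is lower by 0.22 kcal/mol.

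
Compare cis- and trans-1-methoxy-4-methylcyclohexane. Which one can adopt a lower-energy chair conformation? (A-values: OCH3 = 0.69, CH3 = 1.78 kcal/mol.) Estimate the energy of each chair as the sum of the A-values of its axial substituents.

At 1,4 positions (parity opposite): cis → (a,e or e,a); trans → (e,e or a,a).
Best chair for cis: E = 0.69 kcal/mol; best chair for trans: E = 0.00 kcal/mol.
The trans isomer is lower by 0.69 kcal/mol.

trans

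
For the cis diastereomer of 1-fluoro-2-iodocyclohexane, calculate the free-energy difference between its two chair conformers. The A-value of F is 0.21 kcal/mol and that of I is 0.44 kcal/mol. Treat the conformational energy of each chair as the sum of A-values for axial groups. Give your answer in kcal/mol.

C1 and C2 have opposite parity, so for the cis isomer the two substituents are one axial and one equatorial in each chair.
Chair I (fluoro axial, iodo equatorial): E = 0.21 kcal/mol.
Chair II (fluoro equatorial, iodo axial): E = 0.44 kcal/mol.
ΔE = 0.44 − 0.21 = 0.23 kcal/mol; chair I is more stable.

0.23 kcal/mol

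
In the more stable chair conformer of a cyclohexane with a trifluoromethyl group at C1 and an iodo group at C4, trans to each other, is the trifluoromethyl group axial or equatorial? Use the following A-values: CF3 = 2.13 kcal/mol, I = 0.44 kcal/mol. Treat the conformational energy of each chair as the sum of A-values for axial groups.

C1 and C4 have opposite parity, so for the trans isomer the two substituents are e,e in one chair and a,a in the other.
Chair I (trifluoromethyl axial, iodo axial): E = 2.57 kcal/mol.
Chair II (trifluoromethyl equatorial, iodo equatorial): E = 0.00 kcal/mol.
Chair II is the more stable (lower-energy) conformer, and in that chair the trifluoromethyl group is equatorial.

equatorial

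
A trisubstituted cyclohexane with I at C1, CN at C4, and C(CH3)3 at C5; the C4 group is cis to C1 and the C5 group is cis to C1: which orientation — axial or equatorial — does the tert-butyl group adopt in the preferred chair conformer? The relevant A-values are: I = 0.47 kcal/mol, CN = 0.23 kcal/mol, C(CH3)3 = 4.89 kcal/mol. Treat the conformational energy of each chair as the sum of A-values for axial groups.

Chair I (iodo axial, cyano equatorial, tert-butyl axial): E = 5.36 kcal/mol.
Chair II (iodo equatorial, cyano axial, tert-butyl equatorial): E = 0.23 kcal/mol.
Chair II is the more stable (lower-energy) conformer, and in that chair the tert-butyl group is equatorial.

equatorial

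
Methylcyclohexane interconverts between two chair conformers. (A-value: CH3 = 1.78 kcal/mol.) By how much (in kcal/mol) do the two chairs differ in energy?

A monosubstituted cyclohexane has one chair with the methyl group axial (E = A = 1.78 kcal/mol) and one with it equatorial (E = 0).
ΔE = 1.78 − 0 = 1.78 kcal/mol.

1.78 kcal/mol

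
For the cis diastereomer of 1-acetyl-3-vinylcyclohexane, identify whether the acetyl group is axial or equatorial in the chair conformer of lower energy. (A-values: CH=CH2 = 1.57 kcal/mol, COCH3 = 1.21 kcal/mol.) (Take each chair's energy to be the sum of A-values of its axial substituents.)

equatorial

C1 and C3 have the same parity, so for the cis isomer the two substituents are e,e in one chair and a,a in the other.
Chair I (vinyl axial, acetyl axial): E = 2.78 kcal/mol.
Chair II (vinyl equatorial, acetyl equatorial): E = 0.00 kcal/mol.
Chair II is the more stable (lower-energy) conformer, and in that chair the acetyl group is equatorial.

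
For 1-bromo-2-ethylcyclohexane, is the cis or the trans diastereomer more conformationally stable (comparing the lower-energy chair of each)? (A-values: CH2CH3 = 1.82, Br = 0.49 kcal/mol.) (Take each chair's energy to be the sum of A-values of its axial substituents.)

At 1,2 positions (parity opposite): cis → (a,e or e,a); trans → (e,e or a,a).
Best chair for cis: E = 0.49 kcal/mol; best chair for trans: E = 0.00 kcal/mol.
The trans isomer is lower by 0.49 kcal/mol.

trans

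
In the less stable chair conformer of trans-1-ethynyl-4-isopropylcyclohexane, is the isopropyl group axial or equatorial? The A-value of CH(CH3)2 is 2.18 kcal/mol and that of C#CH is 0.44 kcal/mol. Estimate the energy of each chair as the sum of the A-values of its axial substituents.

C1 and C4 have opposite parity, so for the trans isomer the two substituents are e,e in one chair and a,a in the other.
Chair I (isopropyl axial, ethynyl axial): E = 2.62 kcal/mol.
Chair II (isopropyl equatorial, ethynyl equatorial): E = 0.00 kcal/mol.
Chair I is the less stable (higher-energy) conformer, and in that chair the isopropyl group is axial.

axial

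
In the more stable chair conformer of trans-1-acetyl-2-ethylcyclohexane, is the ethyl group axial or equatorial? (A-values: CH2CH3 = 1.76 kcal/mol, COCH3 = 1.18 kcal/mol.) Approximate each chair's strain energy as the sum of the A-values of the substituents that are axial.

equatorial

C1 and C2 have opposite parity, so for the trans isomer the two substituents are e,e in one chair and a,a in the other.
Chair I (ethyl axial, acetyl axial): E = 2.94 kcal/mol.
Chair II (ethyl equatorial, acetyl equatorial): E = 0.00 kcal/mol.
Chair II is the more stable (lower-energy) conformer, and in that chair the ethyl group is equatorial.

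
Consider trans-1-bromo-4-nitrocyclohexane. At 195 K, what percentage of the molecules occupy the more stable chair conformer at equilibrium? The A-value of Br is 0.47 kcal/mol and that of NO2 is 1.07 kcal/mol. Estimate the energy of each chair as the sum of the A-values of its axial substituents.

98.2%

C1 and C4 have opposite parity, so for the trans isomer the two substituents are e,e in one chair and a,a in the other.
Chair I (bromo axial, nitro axial): E = 1.54 kcal/mol; chair II (bromo equatorial, nitro equatorial): E = 0.00 kcal/mol.
ΔG = 1.54 kcal/mol between the two chairs.
K = exp(ΔG/RT) with R = 1.987×10⁻³ kcal mol⁻¹ K⁻¹ and T = 195 K gives K ≈ 53.2.
Fraction in the lower-energy chair = K/(K+1) = 98.2%.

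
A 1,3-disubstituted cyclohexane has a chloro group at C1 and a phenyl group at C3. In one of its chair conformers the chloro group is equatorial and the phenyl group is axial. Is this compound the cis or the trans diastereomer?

C1 and C3 have the same parity, so their axial bonds point in the same direction.
With same-parity carbons, two substituents on the same face are both axial or both equatorial; opposite faces give one of each.
Here the groups are equatorial/axial → opposite face → trans.

trans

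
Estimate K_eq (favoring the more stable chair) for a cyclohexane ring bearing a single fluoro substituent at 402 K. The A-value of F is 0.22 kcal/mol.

One chair has the fluoro group axial (E = 0.22 kcal/mol) and the other has it equatorial (E = 0).
ΔG = 0.22 kcal/mol between the two chairs.
K = exp(ΔG/RT) with R = 1.987×10⁻³ kcal mol⁻¹ K⁻¹ and T = 402 K gives K ≈ 1.32.

K ≈ 1.32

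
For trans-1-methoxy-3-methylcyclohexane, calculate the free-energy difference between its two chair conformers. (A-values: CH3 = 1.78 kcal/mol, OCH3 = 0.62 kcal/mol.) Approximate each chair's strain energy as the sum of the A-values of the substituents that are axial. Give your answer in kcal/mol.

C1 and C3 have the same parity, so for the trans isomer the two substituents are one axial and one equatorial in each chair.
Chair I (methyl axial, methoxy equatorial): E = 1.78 kcal/mol.
Chair II (methyl equatorial, methoxy axial): E = 0.62 kcal/mol.
ΔE = 1.78 − 0.62 = 1.16 kcal/mol; chair II is more stable.

1.16 kcal/mol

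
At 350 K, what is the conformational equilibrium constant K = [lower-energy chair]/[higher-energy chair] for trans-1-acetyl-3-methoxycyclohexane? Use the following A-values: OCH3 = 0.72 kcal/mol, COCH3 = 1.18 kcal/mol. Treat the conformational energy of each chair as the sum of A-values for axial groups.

K ≈ 1.94

C1 and C3 have the same parity, so for the trans isomer the two substituents are one axial and one equatorial in each chair.
Chair I (methoxy axial, acetyl equatorial): E = 0.72 kcal/mol; chair II (methoxy equatorial, acetyl axial): E = 1.18 kcal/mol.
ΔG = 0.46 kcal/mol between the two chairs.
K = exp(ΔG/RT) with R = 1.987×10⁻³ kcal mol⁻¹ K⁻¹ and T = 350 K gives K ≈ 1.94.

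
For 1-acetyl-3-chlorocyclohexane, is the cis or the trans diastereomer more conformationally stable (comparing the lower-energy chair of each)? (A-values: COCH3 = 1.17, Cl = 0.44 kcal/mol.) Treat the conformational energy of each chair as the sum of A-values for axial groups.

cis

At 1,3 positions (parity same): cis → (e,e or a,a); trans → (a,e or e,a).
Best chair for cis: E = 0.00 kcal/mol; best chair for trans: E = 0.44 kcal/mol.
The cis isomer is lower by 0.44 kcal/mol.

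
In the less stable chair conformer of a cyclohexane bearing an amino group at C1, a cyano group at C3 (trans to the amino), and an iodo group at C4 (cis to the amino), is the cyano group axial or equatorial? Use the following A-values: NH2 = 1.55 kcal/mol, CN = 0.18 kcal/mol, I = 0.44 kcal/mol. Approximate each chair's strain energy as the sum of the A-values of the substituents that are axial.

Chair I (amino axial, cyano equatorial, iodo equatorial): E = 1.55 kcal/mol.
Chair II (amino equatorial, cyano axial, iodo axial): E = 0.62 kcal/mol.
Chair I is the less stable (higher-energy) conformer, and in that chair the cyano group is equatorial.

equatorial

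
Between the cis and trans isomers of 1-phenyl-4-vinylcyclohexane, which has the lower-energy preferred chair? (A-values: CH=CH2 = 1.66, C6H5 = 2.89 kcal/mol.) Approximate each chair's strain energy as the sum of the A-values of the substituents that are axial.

At 1,4 positions (parity opposite): cis → (a,e or e,a); trans → (e,e or a,a).
Best chair for cis: E = 1.66 kcal/mol; best chair for trans: E = 0.00 kcal/mol.
The trans isomer is lower by 1.66 kcal/mol.

trans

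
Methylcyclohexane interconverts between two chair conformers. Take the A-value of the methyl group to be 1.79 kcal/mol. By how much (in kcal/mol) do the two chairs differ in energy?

1.79 kcal/mol

A monosubstituted cyclohexane has one chair with the methyl group axial (E = A = 1.79 kcal/mol) and one with it equatorial (E = 0).
ΔE = 1.79 − 0 = 1.79 kcal/mol.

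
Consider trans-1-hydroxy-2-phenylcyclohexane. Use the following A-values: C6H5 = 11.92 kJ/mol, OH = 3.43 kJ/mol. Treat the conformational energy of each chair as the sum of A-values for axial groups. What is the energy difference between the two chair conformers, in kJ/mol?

C1 and C2 have opposite parity, so for the trans isomer the two substituents are e,e in one chair and a,a in the other.
Chair I (phenyl axial, hydroxyl axial): E = 15.35 kJ/mol.
Chair II (phenyl equatorial, hydroxyl equatorial): E = 0.00 kJ/mol.
ΔE = 15.35 − 0.00 = 15.35 kJ/mol; chair II is more stable.

15.35 kJ/mol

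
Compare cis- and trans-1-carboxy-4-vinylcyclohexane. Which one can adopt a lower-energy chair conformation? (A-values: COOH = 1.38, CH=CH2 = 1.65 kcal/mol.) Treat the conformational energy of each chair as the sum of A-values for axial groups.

trans

At 1,4 positions (parity opposite): cis → (a,e or e,a); trans → (e,e or a,a).
Best chair for cis: E = 1.38 kcal/mol; best chair for trans: E = 0.00 kcal/mol.
The trans isomer is lower by 1.38 kcal/mol.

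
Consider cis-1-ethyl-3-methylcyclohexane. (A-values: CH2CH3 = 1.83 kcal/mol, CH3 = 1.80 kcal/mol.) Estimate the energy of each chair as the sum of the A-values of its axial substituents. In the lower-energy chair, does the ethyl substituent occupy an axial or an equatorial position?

equatorial

C1 and C3 have the same parity, so for the cis isomer the two substituents are e,e in one chair and a,a in the other.
Chair I (ethyl axial, methyl axial): E = 3.63 kcal/mol.
Chair II (ethyl equatorial, methyl equatorial): E = 0.00 kcal/mol.
Chair II is the more stable (lower-energy) conformer, and in that chair the ethyl group is equatorial.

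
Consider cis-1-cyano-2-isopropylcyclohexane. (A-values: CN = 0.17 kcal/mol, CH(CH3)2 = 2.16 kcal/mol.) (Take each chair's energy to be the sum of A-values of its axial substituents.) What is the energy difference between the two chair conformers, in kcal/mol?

1.99 kcal/mol

C1 and C2 have opposite parity, so for the cis isomer the two substituents are one axial and one equatorial in each chair.
Chair I (cyano axial, isopropyl equatorial): E = 0.17 kcal/mol.
Chair II (cyano equatorial, isopropyl axial): E = 2.16 kcal/mol.
ΔE = 2.16 − 0.17 = 1.99 kcal/mol; chair I is more stable.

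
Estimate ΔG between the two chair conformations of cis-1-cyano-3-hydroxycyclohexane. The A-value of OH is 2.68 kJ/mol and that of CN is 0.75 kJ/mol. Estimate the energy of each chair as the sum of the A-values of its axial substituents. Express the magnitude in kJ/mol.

C1 and C3 have the same parity, so for the cis isomer the two substituents are e,e in one chair and a,a in the other.
Chair I (hydroxyl axial, cyano axial): E = 3.43 kJ/mol.
Chair II (hydroxyl equatorial, cyano equatorial): E = 0.00 kJ/mol.
ΔE = 3.43 − 0.00 = 3.43 kJ/mol; chair II is more stable.

3.43 kJ/mol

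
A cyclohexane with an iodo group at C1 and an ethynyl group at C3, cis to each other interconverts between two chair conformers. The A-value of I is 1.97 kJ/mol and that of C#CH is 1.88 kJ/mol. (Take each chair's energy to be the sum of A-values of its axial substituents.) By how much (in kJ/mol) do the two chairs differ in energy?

3.85 kJ/mol

C1 and C3 have the same parity, so for the cis isomer the two substituents are e,e in one chair and a,a in the other.
Chair I (iodo axial, ethynyl axial): E = 3.85 kJ/mol.
Chair II (iodo equatorial, ethynyl equatorial): E = 0.00 kJ/mol.
ΔE = 3.85 − 0.00 = 3.85 kJ/mol; chair II is more stable.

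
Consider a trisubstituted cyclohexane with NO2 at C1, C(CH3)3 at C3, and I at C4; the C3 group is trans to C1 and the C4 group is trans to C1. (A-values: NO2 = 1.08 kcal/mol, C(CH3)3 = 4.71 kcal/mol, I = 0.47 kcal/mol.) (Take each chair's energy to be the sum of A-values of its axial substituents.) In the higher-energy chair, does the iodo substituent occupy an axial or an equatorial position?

equatorial

Chair I (nitro axial, tert-butyl equatorial, iodo axial): E = 1.55 kcal/mol.
Chair II (nitro equatorial, tert-butyl axial, iodo equatorial): E = 4.71 kcal/mol.
Chair II is the less stable (higher-energy) conformer, and in that chair the iodo group is equatorial.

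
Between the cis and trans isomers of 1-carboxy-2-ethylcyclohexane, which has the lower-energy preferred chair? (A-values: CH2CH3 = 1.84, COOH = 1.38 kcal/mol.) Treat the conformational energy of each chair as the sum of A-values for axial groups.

trans

At 1,2 positions (parity opposite): cis → (a,e or e,a); trans → (e,e or a,a).
Best chair for cis: E = 1.38 kcal/mol; best chair for trans: E = 0.00 kcal/mol.
The trans isomer is lower by 1.38 kcal/mol.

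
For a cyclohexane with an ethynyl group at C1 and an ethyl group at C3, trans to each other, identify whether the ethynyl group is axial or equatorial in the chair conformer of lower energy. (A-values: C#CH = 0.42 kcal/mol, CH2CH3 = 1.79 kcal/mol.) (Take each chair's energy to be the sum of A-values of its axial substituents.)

C1 and C3 have the same parity, so for the trans isomer the two substituents are one axial and one equatorial in each chair.
Chair I (ethynyl axial, ethyl equatorial): E = 0.42 kcal/mol.
Chair II (ethynyl equatorial, ethyl axial): E = 1.79 kcal/mol.
Chair I is the more stable (lower-energy) conformer, and in that chair the ethynyl group is axial.

axial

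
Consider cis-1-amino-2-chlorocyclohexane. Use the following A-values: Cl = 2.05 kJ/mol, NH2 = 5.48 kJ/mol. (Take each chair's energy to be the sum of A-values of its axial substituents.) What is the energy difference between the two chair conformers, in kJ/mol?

3.43 kJ/mol

C1 and C2 have opposite parity, so for the cis isomer the two substituents are one axial and one equatorial in each chair.
Chair I (chloro axial, amino equatorial): E = 2.05 kJ/mol.
Chair II (chloro equatorial, amino axial): E = 5.48 kJ/mol.
ΔE = 5.48 − 2.05 = 3.43 kJ/mol; chair I is more stable.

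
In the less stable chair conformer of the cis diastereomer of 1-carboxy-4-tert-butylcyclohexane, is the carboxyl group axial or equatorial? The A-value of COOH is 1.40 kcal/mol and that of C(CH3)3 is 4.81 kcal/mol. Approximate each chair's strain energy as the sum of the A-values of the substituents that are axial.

equatorial

C1 and C4 have opposite parity, so for the cis isomer the two substituents are one axial and one equatorial in each chair.
Chair I (carboxyl axial, tert-butyl equatorial): E = 1.40 kcal/mol.
Chair II (carboxyl equatorial, tert-butyl axial): E = 4.81 kcal/mol.
Chair II is the less stable (higher-energy) conformer, and in that chair the carboxyl group is equatorial.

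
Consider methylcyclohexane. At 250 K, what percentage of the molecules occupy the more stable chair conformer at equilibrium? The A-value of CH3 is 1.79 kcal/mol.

97.3%

One chair has the methyl group axial (E = 1.79 kcal/mol) and the other has it equatorial (E = 0).
ΔG = 1.79 kcal/mol between the two chairs.
K = exp(ΔG/RT) with R = 1.987×10⁻³ kcal mol⁻¹ K⁻¹ and T = 250 K gives K ≈ 36.7.
Fraction in the lower-energy chair = K/(K+1) = 97.3%.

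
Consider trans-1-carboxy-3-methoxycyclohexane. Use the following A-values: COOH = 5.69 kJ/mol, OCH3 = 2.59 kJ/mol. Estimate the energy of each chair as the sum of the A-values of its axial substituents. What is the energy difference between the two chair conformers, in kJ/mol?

3.10 kJ/mol

C1 and C3 have the same parity, so for the trans isomer the two substituents are one axial and one equatorial in each chair.
Chair I (carboxyl axial, methoxy equatorial): E = 5.69 kJ/mol.
Chair II (carboxyl equatorial, methoxy axial): E = 2.59 kJ/mol.
ΔE = 5.69 − 2.59 = 3.10 kJ/mol; chair II is more stable.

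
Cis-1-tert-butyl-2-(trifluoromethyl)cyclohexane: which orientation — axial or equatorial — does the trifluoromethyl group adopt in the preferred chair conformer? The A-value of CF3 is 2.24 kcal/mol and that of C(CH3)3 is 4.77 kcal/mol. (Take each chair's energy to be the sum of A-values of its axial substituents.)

C1 and C2 have opposite parity, so for the cis isomer the two substituents are one axial and one equatorial in each chair.
Chair I (trifluoromethyl axial, tert-butyl equatorial): E = 2.24 kcal/mol.
Chair II (trifluoromethyl equatorial, tert-butyl axial): E = 4.77 kcal/mol.
Chair I is the more stable (lower-energy) conformer, and in that chair the trifluoromethyl group is axial.

axial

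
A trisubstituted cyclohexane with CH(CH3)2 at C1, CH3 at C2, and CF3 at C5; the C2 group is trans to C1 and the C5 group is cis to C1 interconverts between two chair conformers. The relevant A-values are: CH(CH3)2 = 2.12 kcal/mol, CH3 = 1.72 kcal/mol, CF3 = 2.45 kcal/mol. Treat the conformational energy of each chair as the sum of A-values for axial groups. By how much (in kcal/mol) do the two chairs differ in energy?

Chair I (isopropyl axial, methyl axial, trifluoromethyl axial): E = 6.29 kcal/mol.
Chair II (isopropyl equatorial, methyl equatorial, trifluoromethyl equatorial): E = 0.00 kcal/mol.
ΔE = 6.29 − 0.00 = 6.29 kcal/mol; chair II is more stable.

6.29 kcal/mol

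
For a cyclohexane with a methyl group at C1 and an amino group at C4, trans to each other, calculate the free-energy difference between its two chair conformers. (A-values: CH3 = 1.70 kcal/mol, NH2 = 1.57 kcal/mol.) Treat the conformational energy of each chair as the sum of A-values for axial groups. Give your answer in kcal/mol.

C1 and C4 have opposite parity, so for the trans isomer the two substituents are e,e in one chair and a,a in the other.
Chair I (methyl axial, amino axial): E = 3.27 kcal/mol.
Chair II (methyl equatorial, amino equatorial): E = 0.00 kcal/mol.
ΔE = 3.27 − 0.00 = 3.27 kcal/mol; chair II is more stable.

3.27 kcal/mol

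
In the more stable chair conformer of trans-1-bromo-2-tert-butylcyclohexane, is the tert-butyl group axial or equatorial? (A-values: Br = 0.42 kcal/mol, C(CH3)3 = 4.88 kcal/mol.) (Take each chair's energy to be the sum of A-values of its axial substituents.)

equatorial

C1 and C2 have opposite parity, so for the trans isomer the two substituents are e,e in one chair and a,a in the other.
Chair I (bromo axial, tert-butyl axial): E = 5.30 kcal/mol.
Chair II (bromo equatorial, tert-butyl equatorial): E = 0.00 kcal/mol.
Chair II is the more stable (lower-energy) conformer, and in that chair the tert-butyl group is equatorial.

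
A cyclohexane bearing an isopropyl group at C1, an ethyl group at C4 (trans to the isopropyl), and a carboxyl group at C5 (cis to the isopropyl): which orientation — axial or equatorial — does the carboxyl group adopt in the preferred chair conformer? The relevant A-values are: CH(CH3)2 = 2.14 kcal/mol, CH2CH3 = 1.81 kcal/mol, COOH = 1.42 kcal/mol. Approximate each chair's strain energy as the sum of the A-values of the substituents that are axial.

equatorial

Chair I (isopropyl axial, ethyl axial, carboxyl axial): E = 5.37 kcal/mol.
Chair II (isopropyl equatorial, ethyl equatorial, carboxyl equatorial): E = 0.00 kcal/mol.
Chair II is the more stable (lower-energy) conformer, and in that chair the carboxyl group is equatorial.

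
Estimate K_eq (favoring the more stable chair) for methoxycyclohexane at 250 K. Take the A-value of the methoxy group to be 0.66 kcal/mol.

K ≈ 3.78

One chair has the methoxy group axial (E = 0.66 kcal/mol) and the other has it equatorial (E = 0).
ΔG = 0.66 kcal/mol between the two chairs.
K = exp(ΔG/RT) with R = 1.987×10⁻³ kcal mol⁻¹ K⁻¹ and T = 250 K gives K ≈ 3.78.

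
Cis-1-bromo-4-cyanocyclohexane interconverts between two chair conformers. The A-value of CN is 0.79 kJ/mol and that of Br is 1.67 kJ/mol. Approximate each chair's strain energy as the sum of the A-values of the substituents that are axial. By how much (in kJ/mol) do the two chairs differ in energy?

0.88 kJ/mol

C1 and C4 have opposite parity, so for the cis isomer the two substituents are one axial and one equatorial in each chair.
Chair I (cyano axial, bromo equatorial): E = 0.79 kJ/mol.
Chair II (cyano equatorial, bromo axial): E = 1.67 kJ/mol.
ΔE = 1.67 − 0.79 = 0.88 kJ/mol; chair I is more stable.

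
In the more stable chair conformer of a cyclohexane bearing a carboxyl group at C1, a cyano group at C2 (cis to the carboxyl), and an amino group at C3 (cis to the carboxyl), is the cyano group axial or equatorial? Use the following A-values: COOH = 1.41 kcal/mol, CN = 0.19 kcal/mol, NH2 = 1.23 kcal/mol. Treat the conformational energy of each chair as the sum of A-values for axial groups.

axial

Chair I (carboxyl axial, cyano equatorial, amino axial): E = 2.64 kcal/mol.
Chair II (carboxyl equatorial, cyano axial, amino equatorial): E = 0.19 kcal/mol.
Chair II is the more stable (lower-energy) conformer, and in that chair the cyano group is axial.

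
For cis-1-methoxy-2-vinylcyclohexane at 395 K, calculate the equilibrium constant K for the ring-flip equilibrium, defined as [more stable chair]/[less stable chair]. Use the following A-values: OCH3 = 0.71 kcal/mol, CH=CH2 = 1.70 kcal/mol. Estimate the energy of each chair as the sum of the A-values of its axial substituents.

K ≈ 3.53

C1 and C2 have opposite parity, so for the cis isomer the two substituents are one axial and one equatorial in each chair.
Chair I (methoxy axial, vinyl equatorial): E = 0.71 kcal/mol; chair II (methoxy equatorial, vinyl axial): E = 1.70 kcal/mol.
ΔG = 0.99 kcal/mol between the two chairs.
K = exp(ΔG/RT) with R = 1.987×10⁻³ kcal mol⁻¹ K⁻¹ and T = 395 K gives K ≈ 3.53.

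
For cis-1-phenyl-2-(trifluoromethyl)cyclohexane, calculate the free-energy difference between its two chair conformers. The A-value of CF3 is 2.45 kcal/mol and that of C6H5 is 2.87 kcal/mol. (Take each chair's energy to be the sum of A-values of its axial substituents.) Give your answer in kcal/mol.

0.42 kcal/mol

C1 and C2 have opposite parity, so for the cis isomer the two substituents are one axial and one equatorial in each chair.
Chair I (trifluoromethyl axial, phenyl equatorial): E = 2.45 kcal/mol.
Chair II (trifluoromethyl equatorial, phenyl axial): E = 2.87 kcal/mol.
ΔE = 2.87 − 2.45 = 0.42 kcal/mol; chair I is more stable.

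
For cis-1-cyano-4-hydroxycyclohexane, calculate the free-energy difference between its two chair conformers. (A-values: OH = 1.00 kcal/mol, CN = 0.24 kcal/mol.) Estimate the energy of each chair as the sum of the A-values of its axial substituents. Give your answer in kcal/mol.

C1 and C4 have opposite parity, so for the cis isomer the two substituents are one axial and one equatorial in each chair.
Chair I (hydroxyl axial, cyano equatorial): E = 1.00 kcal/mol.
Chair II (hydroxyl equatorial, cyano axial): E = 0.24 kcal/mol.
ΔE = 1.00 − 0.24 = 0.76 kcal/mol; chair II is more stable.

0.76 kcal/mol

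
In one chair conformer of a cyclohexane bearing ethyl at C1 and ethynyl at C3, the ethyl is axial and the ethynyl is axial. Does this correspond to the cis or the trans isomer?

cis

C1 and C3 have the same parity, so their axial bonds point in the same direction.
With same-parity carbons, two substituents on the same face are both axial or both equatorial; opposite faces give one of each.
Here the groups are axial/axial → same face → cis.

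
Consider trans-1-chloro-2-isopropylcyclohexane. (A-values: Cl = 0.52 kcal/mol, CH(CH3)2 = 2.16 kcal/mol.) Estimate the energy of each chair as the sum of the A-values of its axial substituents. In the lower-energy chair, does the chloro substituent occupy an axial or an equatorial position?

equatorial

C1 and C2 have opposite parity, so for the trans isomer the two substituents are e,e in one chair and a,a in the other.
Chair I (chloro axial, isopropyl axial): E = 2.68 kcal/mol.
Chair II (chloro equatorial, isopropyl equatorial): E = 0.00 kcal/mol.
Chair II is the more stable (lower-energy) conformer, and in that chair the chloro group is equatorial.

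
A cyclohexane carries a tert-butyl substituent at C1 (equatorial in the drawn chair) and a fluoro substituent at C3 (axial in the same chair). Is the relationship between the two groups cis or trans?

C1 and C3 have the same parity, so their axial bonds point in the same direction.
With same-parity carbons, two substituents on the same face are both axial or both equatorial; opposite faces give one of each.
Here the groups are equatorial/axial → opposite face → trans.

trans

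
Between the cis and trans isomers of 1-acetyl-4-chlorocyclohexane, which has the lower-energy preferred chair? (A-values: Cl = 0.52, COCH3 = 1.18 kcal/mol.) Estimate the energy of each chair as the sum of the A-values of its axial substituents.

At 1,4 positions (parity opposite): cis → (a,e or e,a); trans → (e,e or a,a).
Best chair for cis: E = 0.52 kcal/mol; best chair for trans: E = 0.00 kcal/mol.
The trans isomer is lower by 0.52 kcal/mol.

trans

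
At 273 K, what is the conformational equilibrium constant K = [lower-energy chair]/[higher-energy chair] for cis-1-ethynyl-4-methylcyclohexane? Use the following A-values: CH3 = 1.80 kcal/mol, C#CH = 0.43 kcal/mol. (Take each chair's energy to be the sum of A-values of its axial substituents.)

C1 and C4 have opposite parity, so for the cis isomer the two substituents are one axial and one equatorial in each chair.
Chair I (methyl axial, ethynyl equatorial): E = 1.80 kcal/mol; chair II (methyl equatorial, ethynyl axial): E = 0.43 kcal/mol.
ΔG = 1.37 kcal/mol between the two chairs.
K = exp(ΔG/RT) with R = 1.987×10⁻³ kcal mol⁻¹ K⁻¹ and T = 273 K gives K ≈ 12.5.

K ≈ 12.5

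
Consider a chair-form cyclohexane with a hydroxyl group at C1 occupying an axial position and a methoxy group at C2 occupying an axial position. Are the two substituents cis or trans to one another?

C1 and C2 have opposite parity, so their axial bonds point in opposite directions.
With opposite-parity carbons, two substituents on the same face are one axial and one equatorial; opposite faces give both axial or both equatorial.
Here the groups are axial/axial → opposite face → trans.

trans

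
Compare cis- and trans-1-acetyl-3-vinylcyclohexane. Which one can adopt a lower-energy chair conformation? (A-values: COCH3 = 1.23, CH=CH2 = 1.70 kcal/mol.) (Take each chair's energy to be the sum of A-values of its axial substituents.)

At 1,3 positions (parity same): cis → (e,e or a,a); trans → (a,e or e,a).
Best chair for cis: E = 0.00 kcal/mol; best chair for trans: E = 1.23 kcal/mol.
The cis isomer is lower by 1.23 kcal/mol.

cis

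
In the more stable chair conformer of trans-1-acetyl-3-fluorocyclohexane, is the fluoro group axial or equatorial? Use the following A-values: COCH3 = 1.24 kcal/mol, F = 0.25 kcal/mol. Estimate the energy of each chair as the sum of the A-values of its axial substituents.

axial

C1 and C3 have the same parity, so for the trans isomer the two substituents are one axial and one equatorial in each chair.
Chair I (acetyl axial, fluoro equatorial): E = 1.24 kcal/mol.
Chair II (acetyl equatorial, fluoro axial): E = 0.25 kcal/mol.
Chair II is the more stable (lower-energy) conformer, and in that chair the fluoro group is axial.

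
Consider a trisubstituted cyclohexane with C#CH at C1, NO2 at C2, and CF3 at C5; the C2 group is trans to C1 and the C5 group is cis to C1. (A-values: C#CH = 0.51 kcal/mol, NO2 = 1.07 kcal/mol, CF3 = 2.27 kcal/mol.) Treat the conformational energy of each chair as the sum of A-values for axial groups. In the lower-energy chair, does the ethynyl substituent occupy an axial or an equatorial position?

Chair I (ethynyl axial, nitro axial, trifluoromethyl axial): E = 3.85 kcal/mol.
Chair II (ethynyl equatorial, nitro equatorial, trifluoromethyl equatorial): E = 0.00 kcal/mol.
Chair II is the more stable (lower-energy) conformer, and in that chair the ethynyl group is equatorial.

equatorial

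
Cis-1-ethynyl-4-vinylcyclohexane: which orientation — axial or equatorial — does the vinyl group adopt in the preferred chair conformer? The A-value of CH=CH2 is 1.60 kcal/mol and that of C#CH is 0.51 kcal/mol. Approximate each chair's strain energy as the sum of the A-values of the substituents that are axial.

C1 and C4 have opposite parity, so for the cis isomer the two substituents are one axial and one equatorial in each chair.
Chair I (vinyl axial, ethynyl equatorial): E = 1.60 kcal/mol.
Chair II (vinyl equatorial, ethynyl axial): E = 0.51 kcal/mol.
Chair II is the more stable (lower-energy) conformer, and in that chair the vinyl group is equatorial.

equatorial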